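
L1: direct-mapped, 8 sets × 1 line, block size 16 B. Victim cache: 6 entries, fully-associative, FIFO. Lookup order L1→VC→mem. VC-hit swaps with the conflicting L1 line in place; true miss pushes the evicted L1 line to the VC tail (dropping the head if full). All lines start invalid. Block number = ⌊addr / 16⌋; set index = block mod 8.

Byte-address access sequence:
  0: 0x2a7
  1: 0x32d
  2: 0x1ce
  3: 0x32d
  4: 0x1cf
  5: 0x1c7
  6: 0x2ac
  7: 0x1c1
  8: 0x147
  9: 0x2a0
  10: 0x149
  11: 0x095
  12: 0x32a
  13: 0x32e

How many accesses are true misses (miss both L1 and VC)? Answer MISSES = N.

0: 0x2a7 (blk 42, set 2) → MISS  vc=[]
1: 0x32d (blk 50, set 2) → MISS  vc=[42]
2: 0x1ce (blk 28, set 4) → MISS  vc=[42]
3: 0x32d (blk 50, set 2) → L1-HIT  vc=[42]
4: 0x1cf (blk 28, set 4) → L1-HIT  vc=[42]
5: 0x1c7 (blk 28, set 4) → L1-HIT  vc=[42]
6: 0x2ac (blk 42, set 2) → VC-HIT  vc=[50]
7: 0x1c1 (blk 28, set 4) → L1-HIT  vc=[50]
8: 0x147 (blk 20, set 4) → MISS  vc=[50, 28]
9: 0x2a0 (blk 42, set 2) → L1-HIT  vc=[50, 28]
10: 0x149 (blk 20, set 4) → L1-HIT  vc=[50, 28]
11: 0x95 (blk 9, set 1) → MISS  vc=[50, 28]
12: 0x32a (blk 50, set 2) → VC-HIT  vc=[42, 28]
13: 0x32e (blk 50, set 2) → L1-HIT  vc=[42, 28]

MISSES = 5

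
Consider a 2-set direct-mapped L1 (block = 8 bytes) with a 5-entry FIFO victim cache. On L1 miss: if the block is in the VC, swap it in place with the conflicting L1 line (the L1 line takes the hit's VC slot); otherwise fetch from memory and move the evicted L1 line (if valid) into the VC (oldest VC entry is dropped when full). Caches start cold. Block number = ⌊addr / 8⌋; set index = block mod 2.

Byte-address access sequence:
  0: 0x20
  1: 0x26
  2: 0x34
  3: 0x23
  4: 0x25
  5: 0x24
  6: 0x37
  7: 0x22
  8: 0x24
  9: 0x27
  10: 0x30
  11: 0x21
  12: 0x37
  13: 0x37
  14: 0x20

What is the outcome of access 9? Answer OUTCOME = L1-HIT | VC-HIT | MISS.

OUTCOME = L1-HIT

#0 0x20→b4/s0 MISS; vc=[]
#1 0x26→b4/s0 L1-HIT; vc=[]
#2 0x34→b6/s0 MISS; vc=[4]
#3 0x23→b4/s0 VC-HIT; vc=[6]
#4 0x25→b4/s0 L1-HIT; vc=[6]
#5 0x24→b4/s0 L1-HIT; vc=[6]
#6 0x37→b6/s0 VC-HIT; vc=[4]
#7 0x22→b4/s0 VC-HIT; vc=[6]
#8 0x24→b4/s0 L1-HIT; vc=[6]
#9 0x27→b4/s0 L1-HIT; vc=[6]
#10 0x30→b6/s0 VC-HIT; vc=[4]
#11 0x21→b4/s0 VC-HIT; vc=[6]
#12 0x37→b6/s0 VC-HIT; vc=[4]
#13 0x37→b6/s0 L1-HIT; vc=[4]
#14 0x20→b4/s0 VC-HIT; vc=[6]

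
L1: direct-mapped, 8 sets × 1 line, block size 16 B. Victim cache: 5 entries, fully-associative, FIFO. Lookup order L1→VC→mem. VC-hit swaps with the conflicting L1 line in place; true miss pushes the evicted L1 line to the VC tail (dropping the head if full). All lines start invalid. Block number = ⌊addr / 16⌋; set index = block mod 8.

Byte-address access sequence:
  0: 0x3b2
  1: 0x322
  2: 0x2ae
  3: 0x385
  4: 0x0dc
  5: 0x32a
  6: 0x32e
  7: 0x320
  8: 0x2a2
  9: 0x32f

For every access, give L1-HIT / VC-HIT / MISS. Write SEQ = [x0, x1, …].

SEQ = [MISS, MISS, MISS, MISS, MISS, VC-HIT, L1-HIT, L1-HIT, VC-HIT, VC-HIT]

#0 0x3b2→b59/s3 MISS; vc=[]
#1 0x322→b50/s2 MISS; vc=[]
#2 0x2ae→b42/s2 MISS; vc=[50]
#3 0x385→b56/s0 MISS; vc=[50]
#4 0xdc→b13/s5 MISS; vc=[50]
#5 0x32a→b50/s2 VC-HIT; vc=[42]
#6 0x32e→b50/s2 L1-HIT; vc=[42]
#7 0x320→b50/s2 L1-HIT; vc=[42]
#8 0x2a2→b42/s2 VC-HIT; vc=[50]
#9 0x32f→b50/s2 VC-HIT; vc=[42]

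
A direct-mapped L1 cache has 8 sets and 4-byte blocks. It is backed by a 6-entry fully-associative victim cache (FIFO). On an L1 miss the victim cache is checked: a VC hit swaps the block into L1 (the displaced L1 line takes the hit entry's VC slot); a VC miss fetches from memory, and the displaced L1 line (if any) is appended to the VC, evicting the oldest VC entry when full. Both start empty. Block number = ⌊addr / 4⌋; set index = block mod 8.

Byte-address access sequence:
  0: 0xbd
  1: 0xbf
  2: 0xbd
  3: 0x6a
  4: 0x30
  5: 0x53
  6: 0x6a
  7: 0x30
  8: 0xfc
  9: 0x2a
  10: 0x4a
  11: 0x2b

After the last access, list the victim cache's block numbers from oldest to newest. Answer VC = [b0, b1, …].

#0 0xbd→b47/s7 MISS; vc=[]
#1 0xbf→b47/s7 L1-HIT; vc=[]
#2 0xbd→b47/s7 L1-HIT; vc=[]
#3 0x6a→b26/s2 MISS; vc=[]
#4 0x30→b12/s4 MISS; vc=[]
#5 0x53→b20/s4 MISS; vc=[12]
#6 0x6a→b26/s2 L1-HIT; vc=[12]
#7 0x30→b12/s4 VC-HIT; vc=[20]
#8 0xfc→b63/s7 MISS; vc=[20,47]
#9 0x2a→b10/s2 MISS; vc=[20,47,26]
#10 0x4a→b18/s2 MISS; vc=[20,47,26,10]
#11 0x2b→b10/s2 VC-HIT; vc=[20,47,26,18]

VC = [20, 47, 26, 18]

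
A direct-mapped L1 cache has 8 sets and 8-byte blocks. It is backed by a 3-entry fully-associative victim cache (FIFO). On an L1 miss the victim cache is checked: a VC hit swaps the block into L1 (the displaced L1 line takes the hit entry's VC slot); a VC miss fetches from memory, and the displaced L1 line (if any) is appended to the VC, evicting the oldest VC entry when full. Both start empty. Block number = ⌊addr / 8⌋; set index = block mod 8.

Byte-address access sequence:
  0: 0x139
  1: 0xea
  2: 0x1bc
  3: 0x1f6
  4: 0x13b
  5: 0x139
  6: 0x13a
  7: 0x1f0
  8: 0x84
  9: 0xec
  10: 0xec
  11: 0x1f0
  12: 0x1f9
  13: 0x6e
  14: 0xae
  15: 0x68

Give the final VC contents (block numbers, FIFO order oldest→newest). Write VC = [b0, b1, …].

VC = [39, 29, 21]

#0 0x139→b39/s7 MISS; vc=[]
#1 0xea→b29/s5 MISS; vc=[]
#2 0x1bc→b55/s7 MISS; vc=[39]
#3 0x1f6→b62/s6 MISS; vc=[39]
#4 0x13b→b39/s7 VC-HIT; vc=[55]
#5 0x139→b39/s7 L1-HIT; vc=[55]
#6 0x13a→b39/s7 L1-HIT; vc=[55]
#7 0x1f0→b62/s6 L1-HIT; vc=[55]
#8 0x84→b16/s0 MISS; vc=[55]
#9 0xec→b29/s5 L1-HIT; vc=[55]
#10 0xec→b29/s5 L1-HIT; vc=[55]
#11 0x1f0→b62/s6 L1-HIT; vc=[55]
#12 0x1f9→b63/s7 MISS; vc=[55,39]
#13 0x6e→b13/s5 MISS; vc=[55,39,29]
#14 0xae→b21/s5 MISS; vc=[39,29,13]
#15 0x68→b13/s5 VC-HIT; vc=[39,29,21]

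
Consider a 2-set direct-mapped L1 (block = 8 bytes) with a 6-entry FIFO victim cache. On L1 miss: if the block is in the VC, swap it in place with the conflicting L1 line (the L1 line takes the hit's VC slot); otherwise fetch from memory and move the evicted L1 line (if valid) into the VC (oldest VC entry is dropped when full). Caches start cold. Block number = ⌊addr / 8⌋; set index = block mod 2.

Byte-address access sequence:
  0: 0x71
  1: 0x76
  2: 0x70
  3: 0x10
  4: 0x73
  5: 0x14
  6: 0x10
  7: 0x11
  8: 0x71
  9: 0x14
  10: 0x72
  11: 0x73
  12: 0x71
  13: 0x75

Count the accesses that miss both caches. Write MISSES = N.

MISSES = 2

  [0] addr=0x71 blk=14 s=0: MISS | VC []
  [1] addr=0x76 blk=14 s=0: L1-HIT | VC []
  [2] addr=0x70 blk=14 s=0: L1-HIT | VC []
  [3] addr=0x10 blk=2 s=0: MISS | VC [14]
  [4] addr=0x73 blk=14 s=0: VC-HIT | VC [2]
  [5] addr=0x14 blk=2 s=0: VC-HIT | VC [14]
  [6] addr=0x10 blk=2 s=0: L1-HIT | VC [14]
  [7] addr=0x11 blk=2 s=0: L1-HIT | VC [14]
  [8] addr=0x71 blk=14 s=0: VC-HIT | VC [2]
  [9] addr=0x14 blk=2 s=0: VC-HIT | VC [14]
  [10] addr=0x72 blk=14 s=0: VC-HIT | VC [2]
  [11] addr=0x73 blk=14 s=0: L1-HIT | VC [2]
  [12] addr=0x71 blk=14 s=0: L1-HIT | VC [2]
  [13] addr=0x75 blk=14 s=0: L1-HIT | VC [2]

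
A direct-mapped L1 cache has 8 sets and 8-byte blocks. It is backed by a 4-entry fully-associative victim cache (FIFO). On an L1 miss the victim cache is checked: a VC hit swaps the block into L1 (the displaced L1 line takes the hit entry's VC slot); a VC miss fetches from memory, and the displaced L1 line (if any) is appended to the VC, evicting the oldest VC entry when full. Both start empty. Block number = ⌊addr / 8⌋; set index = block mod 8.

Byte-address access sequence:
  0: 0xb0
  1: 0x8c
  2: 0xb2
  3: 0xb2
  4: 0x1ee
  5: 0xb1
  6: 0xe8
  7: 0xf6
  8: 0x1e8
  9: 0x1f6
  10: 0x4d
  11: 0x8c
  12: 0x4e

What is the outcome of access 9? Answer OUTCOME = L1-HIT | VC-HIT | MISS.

OUTCOME = MISS

  [0] addr=0xb0 blk=22 s=6: MISS | VC []
  [1] addr=0x8c blk=17 s=1: MISS | VC []
  [2] addr=0xb2 blk=22 s=6: L1-HIT | VC []
  [3] addr=0xb2 blk=22 s=6: L1-HIT | VC []
  [4] addr=0x1ee blk=61 s=5: MISS | VC []
  [5] addr=0xb1 blk=22 s=6: L1-HIT | VC []
  [6] addr=0xe8 blk=29 s=5: MISS | VC [61]
  [7] addr=0xf6 blk=30 s=6: MISS | VC [61, 22]
  [8] addr=0x1e8 blk=61 s=5: VC-HIT | VC [29, 22]
  [9] addr=0x1f6 blk=62 s=6: MISS | VC [29, 22, 30]
  [10] addr=0x4d blk=9 s=1: MISS | VC [29, 22, 30, 17]
  [11] addr=0x8c blk=17 s=1: VC-HIT | VC [29, 22, 30, 9]
  [12] addr=0x4e blk=9 s=1: VC-HIT | VC [29, 22, 30, 17]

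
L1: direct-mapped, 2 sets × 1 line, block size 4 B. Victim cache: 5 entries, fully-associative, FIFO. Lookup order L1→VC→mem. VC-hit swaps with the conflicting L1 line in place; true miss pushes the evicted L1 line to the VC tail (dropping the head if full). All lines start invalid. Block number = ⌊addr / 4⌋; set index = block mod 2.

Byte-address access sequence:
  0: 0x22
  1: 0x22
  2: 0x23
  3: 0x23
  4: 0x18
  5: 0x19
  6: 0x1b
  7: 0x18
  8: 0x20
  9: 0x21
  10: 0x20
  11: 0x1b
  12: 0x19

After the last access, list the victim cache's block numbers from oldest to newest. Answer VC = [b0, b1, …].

VC = [8]

  [0] addr=0x22 blk=8 s=0: MISS | VC []
  [1] addr=0x22 blk=8 s=0: L1-HIT | VC []
  [2] addr=0x23 blk=8 s=0: L1-HIT | VC []
  [3] addr=0x23 blk=8 s=0: L1-HIT | VC []
  [4] addr=0x18 blk=6 s=0: MISS | VC [8]
  [5] addr=0x19 blk=6 s=0: L1-HIT | VC [8]
  [6] addr=0x1b blk=6 s=0: L1-HIT | VC [8]
  [7] addr=0x18 blk=6 s=0: L1-HIT | VC [8]
  [8] addr=0x20 blk=8 s=0: VC-HIT | VC [6]
  [9] addr=0x21 blk=8 s=0: L1-HIT | VC [6]
  [10] addr=0x20 blk=8 s=0: L1-HIT | VC [6]
  [11] addr=0x1b blk=6 s=0: VC-HIT | VC [8]
  [12] addr=0x19 blk=6 s=0: L1-HIT | VC [8]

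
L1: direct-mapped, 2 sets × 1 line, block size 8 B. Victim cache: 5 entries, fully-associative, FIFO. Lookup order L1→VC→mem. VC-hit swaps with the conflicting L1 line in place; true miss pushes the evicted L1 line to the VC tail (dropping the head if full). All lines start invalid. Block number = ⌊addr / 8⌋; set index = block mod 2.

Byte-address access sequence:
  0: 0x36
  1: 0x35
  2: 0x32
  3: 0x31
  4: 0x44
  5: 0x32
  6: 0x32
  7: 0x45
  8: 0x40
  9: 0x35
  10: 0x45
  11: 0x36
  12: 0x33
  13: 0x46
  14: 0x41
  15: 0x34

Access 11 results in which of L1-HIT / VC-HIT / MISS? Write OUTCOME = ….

  [0] addr=0x36 blk=6 s=0: MISS | VC []
  [1] addr=0x35 blk=6 s=0: L1-HIT | VC []
  [2] addr=0x32 blk=6 s=0: L1-HIT | VC []
  [3] addr=0x31 blk=6 s=0: L1-HIT | VC []
  [4] addr=0x44 blk=8 s=0: MISS | VC [6]
  [5] addr=0x32 blk=6 s=0: VC-HIT | VC [8]
  [6] addr=0x32 blk=6 s=0: L1-HIT | VC [8]
  [7] addr=0x45 blk=8 s=0: VC-HIT | VC [6]
  [8] addr=0x40 blk=8 s=0: L1-HIT | VC [6]
  [9] addr=0x35 blk=6 s=0: VC-HIT | VC [8]
  [10] addr=0x45 blk=8 s=0: VC-HIT | VC [6]
  [11] addr=0x36 blk=6 s=0: VC-HIT | VC [8]
  [12] addr=0x33 blk=6 s=0: L1-HIT | VC [8]
  [13] addr=0x46 blk=8 s=0: VC-HIT | VC [6]
  [14] addr=0x41 blk=8 s=0: L1-HIT | VC [6]
  [15] addr=0x34 blk=6 s=0: VC-HIT | VC [8]

OUTCOME = VC-HIT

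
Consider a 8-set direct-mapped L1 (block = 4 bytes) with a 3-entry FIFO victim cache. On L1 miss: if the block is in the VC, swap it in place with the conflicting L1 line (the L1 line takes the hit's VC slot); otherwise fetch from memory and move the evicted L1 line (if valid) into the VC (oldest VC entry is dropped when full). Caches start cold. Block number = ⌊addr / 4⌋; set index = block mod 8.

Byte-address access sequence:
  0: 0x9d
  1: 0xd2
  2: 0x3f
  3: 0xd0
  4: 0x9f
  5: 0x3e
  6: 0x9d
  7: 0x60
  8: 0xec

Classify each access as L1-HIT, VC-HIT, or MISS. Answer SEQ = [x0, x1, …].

0: 0x9d (blk 39, set 7) → MISS  vc=[]
1: 0xd2 (blk 52, set 4) → MISS  vc=[]
2: 0x3f (blk 15, set 7) → MISS  vc=[39]
3: 0xd0 (blk 52, set 4) → L1-HIT  vc=[39]
4: 0x9f (blk 39, set 7) → VC-HIT  vc=[15]
5: 0x3e (blk 15, set 7) → VC-HIT  vc=[39]
6: 0x9d (blk 39, set 7) → VC-HIT  vc=[15]
7: 0x60 (blk 24, set 0) → MISS  vc=[15]
8: 0xec (blk 59, set 3) → MISS  vc=[15]

SEQ = [MISS, MISS, MISS, L1-HIT, VC-HIT, VC-HIT, VC-HIT, MISS, MISS]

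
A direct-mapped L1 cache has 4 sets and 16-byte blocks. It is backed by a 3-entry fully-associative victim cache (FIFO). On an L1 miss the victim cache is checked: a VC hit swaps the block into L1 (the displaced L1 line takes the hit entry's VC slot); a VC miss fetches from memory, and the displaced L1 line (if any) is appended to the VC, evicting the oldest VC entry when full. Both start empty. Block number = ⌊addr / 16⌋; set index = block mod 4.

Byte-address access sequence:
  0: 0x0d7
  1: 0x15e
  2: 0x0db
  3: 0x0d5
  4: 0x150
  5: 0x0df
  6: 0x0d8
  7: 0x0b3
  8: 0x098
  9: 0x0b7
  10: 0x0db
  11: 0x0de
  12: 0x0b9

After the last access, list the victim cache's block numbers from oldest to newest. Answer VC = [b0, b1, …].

VC = [21, 9]

0: 0xd7 (blk 13, set 1) → MISS  vc=[]
1: 0x15e (blk 21, set 1) → MISS  vc=[13]
2: 0xdb (blk 13, set 1) → VC-HIT  vc=[21]
3: 0xd5 (blk 13, set 1) → L1-HIT  vc=[21]
4: 0x150 (blk 21, set 1) → VC-HIT  vc=[13]
5: 0xdf (blk 13, set 1) → VC-HIT  vc=[21]
6: 0xd8 (blk 13, set 1) → L1-HIT  vc=[21]
7: 0xb3 (blk 11, set 3) → MISS  vc=[21]
8: 0x98 (blk 9, set 1) → MISS  vc=[21, 13]
9: 0xb7 (blk 11, set 3) → L1-HIT  vc=[21, 13]
10: 0xdb (blk 13, set 1) → VC-HIT  vc=[21, 9]
11: 0xde (blk 13, set 1) → L1-HIT  vc=[21, 9]
12: 0xb9 (blk 11, set 3) → L1-HIT  vc=[21, 9]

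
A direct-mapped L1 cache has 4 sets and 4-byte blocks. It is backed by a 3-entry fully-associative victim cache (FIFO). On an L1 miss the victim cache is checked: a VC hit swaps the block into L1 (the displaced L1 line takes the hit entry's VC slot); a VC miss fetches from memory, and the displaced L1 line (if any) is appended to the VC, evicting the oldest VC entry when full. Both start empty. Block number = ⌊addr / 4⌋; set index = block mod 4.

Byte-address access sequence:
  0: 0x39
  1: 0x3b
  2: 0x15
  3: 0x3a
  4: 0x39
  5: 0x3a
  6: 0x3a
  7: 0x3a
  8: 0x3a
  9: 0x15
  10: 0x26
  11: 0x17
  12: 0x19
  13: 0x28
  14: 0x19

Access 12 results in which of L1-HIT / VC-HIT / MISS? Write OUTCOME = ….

  [0] addr=0x39 blk=14 s=2: MISS | VC []
  [1] addr=0x3b blk=14 s=2: L1-HIT | VC []
  [2] addr=0x15 blk=5 s=1: MISS | VC []
  [3] addr=0x3a blk=14 s=2: L1-HIT | VC []
  [4] addr=0x39 blk=14 s=2: L1-HIT | VC []
  [5] addr=0x3a blk=14 s=2: L1-HIT | VC []
  [6] addr=0x3a blk=14 s=2: L1-HIT | VC []
  [7] addr=0x3a blk=14 s=2: L1-HIT | VC []
  [8] addr=0x3a blk=14 s=2: L1-HIT | VC []
  [9] addr=0x15 blk=5 s=1: L1-HIT | VC []
  [10] addr=0x26 blk=9 s=1: MISS | VC [5]
  [11] addr=0x17 blk=5 s=1: VC-HIT | VC [9]
  [12] addr=0x19 blk=6 s=2: MISS | VC [9, 14]
  [13] addr=0x28 blk=10 s=2: MISS | VC [9, 14, 6]
  [14] addr=0x19 blk=6 s=2: VC-HIT | VC [9, 14, 10]

OUTCOME = MISS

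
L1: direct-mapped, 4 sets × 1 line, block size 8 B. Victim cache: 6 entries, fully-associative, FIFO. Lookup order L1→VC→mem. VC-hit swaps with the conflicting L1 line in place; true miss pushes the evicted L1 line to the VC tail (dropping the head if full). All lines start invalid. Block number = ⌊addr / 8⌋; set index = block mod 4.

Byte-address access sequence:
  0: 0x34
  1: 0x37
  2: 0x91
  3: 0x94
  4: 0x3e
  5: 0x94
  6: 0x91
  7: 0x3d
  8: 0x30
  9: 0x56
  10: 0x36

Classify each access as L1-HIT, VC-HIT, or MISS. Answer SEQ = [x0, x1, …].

  [0] addr=0x34 blk=6 s=2: MISS | VC []
  [1] addr=0x37 blk=6 s=2: L1-HIT | VC []
  [2] addr=0x91 blk=18 s=2: MISS | VC [6]
  [3] addr=0x94 blk=18 s=2: L1-HIT | VC [6]
  [4] addr=0x3e blk=7 s=3: MISS | VC [6]
  [5] addr=0x94 blk=18 s=2: L1-HIT | VC [6]
  [6] addr=0x91 blk=18 s=2: L1-HIT | VC [6]
  [7] addr=0x3d blk=7 s=3: L1-HIT | VC [6]
  [8] addr=0x30 blk=6 s=2: VC-HIT | VC [18]
  [9] addr=0x56 blk=10 s=2: MISS | VC [18, 6]
  [10] addr=0x36 blk=6 s=2: VC-HIT | VC [18, 10]

SEQ = [MISS, L1-HIT, MISS, L1-HIT, MISS, L1-HIT, L1-HIT, L1-HIT, VC-HIT, MISS, VC-HIT]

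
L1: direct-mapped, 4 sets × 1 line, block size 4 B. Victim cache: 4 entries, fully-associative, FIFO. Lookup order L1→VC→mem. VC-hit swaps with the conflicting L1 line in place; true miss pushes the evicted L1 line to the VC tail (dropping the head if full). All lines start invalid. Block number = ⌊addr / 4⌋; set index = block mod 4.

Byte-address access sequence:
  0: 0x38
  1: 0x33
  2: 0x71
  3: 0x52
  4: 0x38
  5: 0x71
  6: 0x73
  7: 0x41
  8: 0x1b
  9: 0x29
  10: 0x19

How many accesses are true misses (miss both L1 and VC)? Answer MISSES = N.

MISSES = 7

#0 0x38→b14/s2 MISS; vc=[]
#1 0x33→b12/s0 MISS; vc=[]
#2 0x71→b28/s0 MISS; vc=[12]
#3 0x52→b20/s0 MISS; vc=[12,28]
#4 0x38→b14/s2 L1-HIT; vc=[12,28]
#5 0x71→b28/s0 VC-HIT; vc=[12,20]
#6 0x73→b28/s0 L1-HIT; vc=[12,20]
#7 0x41→b16/s0 MISS; vc=[12,20,28]
#8 0x1b→b6/s2 MISS; vc=[12,20,28,14]
#9 0x29→b10/s2 MISS; vc=[20,28,14,6]
#10 0x19→b6/s2 VC-HIT; vc=[20,28,14,10]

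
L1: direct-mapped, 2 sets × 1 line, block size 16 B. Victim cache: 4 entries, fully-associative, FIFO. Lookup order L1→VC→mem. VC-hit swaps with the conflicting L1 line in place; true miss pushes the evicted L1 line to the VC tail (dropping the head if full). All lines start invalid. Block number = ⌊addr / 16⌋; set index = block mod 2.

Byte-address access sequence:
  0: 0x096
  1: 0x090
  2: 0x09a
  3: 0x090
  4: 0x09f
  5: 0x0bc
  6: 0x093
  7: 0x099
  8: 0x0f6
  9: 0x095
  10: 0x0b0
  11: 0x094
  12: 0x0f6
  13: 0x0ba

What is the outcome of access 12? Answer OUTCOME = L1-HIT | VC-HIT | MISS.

0: 0x96 (blk 9, set 1) → MISS  vc=[]
1: 0x90 (blk 9, set 1) → L1-HIT  vc=[]
2: 0x9a (blk 9, set 1) → L1-HIT  vc=[]
3: 0x90 (blk 9, set 1) → L1-HIT  vc=[]
4: 0x9f (blk 9, set 1) → L1-HIT  vc=[]
5: 0xbc (blk 11, set 1) → MISS  vc=[9]
6: 0x93 (blk 9, set 1) → VC-HIT  vc=[11]
7: 0x99 (blk 9, set 1) → L1-HIT  vc=[11]
8: 0xf6 (blk 15, set 1) → MISS  vc=[11, 9]
9: 0x95 (blk 9, set 1) → VC-HIT  vc=[11, 15]
10: 0xb0 (blk 11, set 1) → VC-HIT  vc=[9, 15]
11: 0x94 (blk 9, set 1) → VC-HIT  vc=[11, 15]
12: 0xf6 (blk 15, set 1) → VC-HIT  vc=[11, 9]
13: 0xba (blk 11, set 1) → VC-HIT  vc=[15, 9]

OUTCOME = VC-HIT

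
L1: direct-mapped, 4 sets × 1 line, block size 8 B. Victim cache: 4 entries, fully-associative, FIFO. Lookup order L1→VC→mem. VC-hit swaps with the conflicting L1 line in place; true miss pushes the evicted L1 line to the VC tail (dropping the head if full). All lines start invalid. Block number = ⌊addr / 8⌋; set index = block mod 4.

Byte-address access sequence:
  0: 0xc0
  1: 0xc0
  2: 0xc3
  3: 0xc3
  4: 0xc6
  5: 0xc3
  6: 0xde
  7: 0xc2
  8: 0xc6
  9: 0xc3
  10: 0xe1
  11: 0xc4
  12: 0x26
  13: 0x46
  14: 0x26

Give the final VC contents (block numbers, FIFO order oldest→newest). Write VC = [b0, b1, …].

VC = [28, 24, 8]

  [0] addr=0xc0 blk=24 s=0: MISS | VC []
  [1] addr=0xc0 blk=24 s=0: L1-HIT | VC []
  [2] addr=0xc3 blk=24 s=0: L1-HIT | VC []
  [3] addr=0xc3 blk=24 s=0: L1-HIT | VC []
  [4] addr=0xc6 blk=24 s=0: L1-HIT | VC []
  [5] addr=0xc3 blk=24 s=0: L1-HIT | VC []
  [6] addr=0xde blk=27 s=3: MISS | VC []
  [7] addr=0xc2 blk=24 s=0: L1-HIT | VC []
  [8] addr=0xc6 blk=24 s=0: L1-HIT | VC []
  [9] addr=0xc3 blk=24 s=0: L1-HIT | VC []
  [10] addr=0xe1 blk=28 s=0: MISS | VC [24]
  [11] addr=0xc4 blk=24 s=0: VC-HIT | VC [28]
  [12] addr=0x26 blk=4 s=0: MISS | VC [28, 24]
  [13] addr=0x46 blk=8 s=0: MISS | VC [28, 24, 4]
  [14] addr=0x26 blk=4 s=0: VC-HIT | VC [28, 24, 8]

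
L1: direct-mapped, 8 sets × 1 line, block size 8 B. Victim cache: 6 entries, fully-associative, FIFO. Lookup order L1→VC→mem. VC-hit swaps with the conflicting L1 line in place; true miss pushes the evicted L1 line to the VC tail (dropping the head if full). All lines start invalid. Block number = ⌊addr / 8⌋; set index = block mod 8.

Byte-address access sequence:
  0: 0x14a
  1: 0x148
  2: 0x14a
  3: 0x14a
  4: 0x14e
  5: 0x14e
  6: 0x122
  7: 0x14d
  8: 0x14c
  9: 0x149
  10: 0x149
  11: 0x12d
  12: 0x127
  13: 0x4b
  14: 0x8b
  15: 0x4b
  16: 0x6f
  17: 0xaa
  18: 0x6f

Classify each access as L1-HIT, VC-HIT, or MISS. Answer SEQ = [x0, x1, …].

  [0] addr=0x14a blk=41 s=1: MISS | VC []
  [1] addr=0x148 blk=41 s=1: L1-HIT | VC []
  [2] addr=0x14a blk=41 s=1: L1-HIT | VC []
  [3] addr=0x14a blk=41 s=1: L1-HIT | VC []
  [4] addr=0x14e blk=41 s=1: L1-HIT | VC []
  [5] addr=0x14e blk=41 s=1: L1-HIT | VC []
  [6] addr=0x122 blk=36 s=4: MISS | VC []
  [7] addr=0x14d blk=41 s=1: L1-HIT | VC []
  [8] addr=0x14c blk=41 s=1: L1-HIT | VC []
  [9] addr=0x149 blk=41 s=1: L1-HIT | VC []
  [10] addr=0x149 blk=41 s=1: L1-HIT | VC []
  [11] addr=0x12d blk=37 s=5: MISS | VC []
  [12] addr=0x127 blk=36 s=4: L1-HIT | VC []
  [13] addr=0x4b blk=9 s=1: MISS | VC [41]
  [14] addr=0x8b blk=17 s=1: MISS | VC [41, 9]
  [15] addr=0x4b blk=9 s=1: VC-HIT | VC [41, 17]
  [16] addr=0x6f blk=13 s=5: MISS | VC [41, 17, 37]
  [17] addr=0xaa blk=21 s=5: MISS | VC [41, 17, 37, 13]
  [18] addr=0x6f blk=13 s=5: VC-HIT | VC [41, 17, 37, 21]

SEQ = [MISS, L1-HIT, L1-HIT, L1-HIT, L1-HIT, L1-HIT, MISS, L1-HIT, L1-HIT, L1-HIT, L1-HIT, MISS, L1-HIT, MISS, MISS, VC-HIT, MISS, MISS, VC-HIT]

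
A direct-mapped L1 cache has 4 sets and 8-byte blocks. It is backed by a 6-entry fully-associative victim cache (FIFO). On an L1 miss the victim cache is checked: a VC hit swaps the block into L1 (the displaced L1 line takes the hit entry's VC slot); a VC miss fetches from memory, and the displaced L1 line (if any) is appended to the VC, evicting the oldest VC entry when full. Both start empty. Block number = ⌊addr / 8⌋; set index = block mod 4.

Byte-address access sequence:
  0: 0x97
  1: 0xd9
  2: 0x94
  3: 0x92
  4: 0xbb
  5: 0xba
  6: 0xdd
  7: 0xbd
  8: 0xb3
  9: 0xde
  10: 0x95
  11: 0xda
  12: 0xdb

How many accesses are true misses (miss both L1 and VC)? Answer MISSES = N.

MISSES = 4

0: 0x97 (blk 18, set 2) → MISS  vc=[]
1: 0xd9 (blk 27, set 3) → MISS  vc=[]
2: 0x94 (blk 18, set 2) → L1-HIT  vc=[]
3: 0x92 (blk 18, set 2) → L1-HIT  vc=[]
4: 0xbb (blk 23, set 3) → MISS  vc=[27]
5: 0xba (blk 23, set 3) → L1-HIT  vc=[27]
6: 0xdd (blk 27, set 3) → VC-HIT  vc=[23]
7: 0xbd (blk 23, set 3) → VC-HIT  vc=[27]
8: 0xb3 (blk 22, set 2) → MISS  vc=[27, 18]
9: 0xde (blk 27, set 3) → VC-HIT  vc=[23, 18]
10: 0x95 (blk 18, set 2) → VC-HIT  vc=[23, 22]
11: 0xda (blk 27, set 3) → L1-HIT  vc=[23, 22]
12: 0xdb (blk 27, set 3) → L1-HIT  vc=[23, 22]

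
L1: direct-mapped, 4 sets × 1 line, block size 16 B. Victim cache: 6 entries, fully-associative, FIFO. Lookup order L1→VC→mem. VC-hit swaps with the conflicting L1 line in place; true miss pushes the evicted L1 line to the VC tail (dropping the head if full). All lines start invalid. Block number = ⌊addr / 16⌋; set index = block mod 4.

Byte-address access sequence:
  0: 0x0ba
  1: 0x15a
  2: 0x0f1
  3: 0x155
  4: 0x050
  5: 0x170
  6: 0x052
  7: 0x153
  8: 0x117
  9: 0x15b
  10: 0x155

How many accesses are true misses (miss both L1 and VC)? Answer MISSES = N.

MISSES = 6

#0 0xba→b11/s3 MISS; vc=[]
#1 0x15a→b21/s1 MISS; vc=[]
#2 0xf1→b15/s3 MISS; vc=[11]
#3 0x155→b21/s1 L1-HIT; vc=[11]
#4 0x50→b5/s1 MISS; vc=[11,21]
#5 0x170→b23/s3 MISS; vc=[11,21,15]
#6 0x52→b5/s1 L1-HIT; vc=[11,21,15]
#7 0x153→b21/s1 VC-HIT; vc=[11,5,15]
#8 0x117→b17/s1 MISS; vc=[11,5,15,21]
#9 0x15b→b21/s1 VC-HIT; vc=[11,5,15,17]
#10 0x155→b21/s1 L1-HIT; vc=[11,5,15,17]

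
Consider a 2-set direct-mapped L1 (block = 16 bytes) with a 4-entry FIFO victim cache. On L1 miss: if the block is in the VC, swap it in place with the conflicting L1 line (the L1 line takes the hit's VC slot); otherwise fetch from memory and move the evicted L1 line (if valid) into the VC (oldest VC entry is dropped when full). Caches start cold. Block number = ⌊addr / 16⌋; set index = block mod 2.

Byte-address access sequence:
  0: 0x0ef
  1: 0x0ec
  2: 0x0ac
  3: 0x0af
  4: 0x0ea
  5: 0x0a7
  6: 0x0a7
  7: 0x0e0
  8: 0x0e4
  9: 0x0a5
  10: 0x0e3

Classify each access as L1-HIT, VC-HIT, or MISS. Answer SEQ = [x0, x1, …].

0: 0xef (blk 14, set 0) → MISS  vc=[]
1: 0xec (blk 14, set 0) → L1-HIT  vc=[]
2: 0xac (blk 10, set 0) → MISS  vc=[14]
3: 0xaf (blk 10, set 0) → L1-HIT  vc=[14]
4: 0xea (blk 14, set 0) → VC-HIT  vc=[10]
5: 0xa7 (blk 10, set 0) → VC-HIT  vc=[14]
6: 0xa7 (blk 10, set 0) → L1-HIT  vc=[14]
7: 0xe0 (blk 14, set 0) → VC-HIT  vc=[10]
8: 0xe4 (blk 14, set 0) → L1-HIT  vc=[10]
9: 0xa5 (blk 10, set 0) → VC-HIT  vc=[14]
10: 0xe3 (blk 14, set 0) → VC-HIT  vc=[10]

SEQ = [MISS, L1-HIT, MISS, L1-HIT, VC-HIT, VC-HIT, L1-HIT, VC-HIT, L1-HIT, VC-HIT, VC-HIT]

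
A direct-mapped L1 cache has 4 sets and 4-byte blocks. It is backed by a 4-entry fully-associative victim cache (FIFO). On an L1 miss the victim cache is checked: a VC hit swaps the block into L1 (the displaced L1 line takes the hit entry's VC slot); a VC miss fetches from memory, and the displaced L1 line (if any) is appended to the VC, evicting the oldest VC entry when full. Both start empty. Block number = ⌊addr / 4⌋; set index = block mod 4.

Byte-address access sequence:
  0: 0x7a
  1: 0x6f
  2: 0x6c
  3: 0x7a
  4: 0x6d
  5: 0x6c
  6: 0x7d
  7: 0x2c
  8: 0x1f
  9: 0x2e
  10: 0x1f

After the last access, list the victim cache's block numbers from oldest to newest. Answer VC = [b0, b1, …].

#0 0x7a→b30/s2 MISS; vc=[]
#1 0x6f→b27/s3 MISS; vc=[]
#2 0x6c→b27/s3 L1-HIT; vc=[]
#3 0x7a→b30/s2 L1-HIT; vc=[]
#4 0x6d→b27/s3 L1-HIT; vc=[]
#5 0x6c→b27/s3 L1-HIT; vc=[]
#6 0x7d→b31/s3 MISS; vc=[27]
#7 0x2c→b11/s3 MISS; vc=[27,31]
#8 0x1f→b7/s3 MISS; vc=[27,31,11]
#9 0x2e→b11/s3 VC-HIT; vc=[27,31,7]
#10 0x1f→b7/s3 VC-HIT; vc=[27,31,11]

VC = [27, 31, 11]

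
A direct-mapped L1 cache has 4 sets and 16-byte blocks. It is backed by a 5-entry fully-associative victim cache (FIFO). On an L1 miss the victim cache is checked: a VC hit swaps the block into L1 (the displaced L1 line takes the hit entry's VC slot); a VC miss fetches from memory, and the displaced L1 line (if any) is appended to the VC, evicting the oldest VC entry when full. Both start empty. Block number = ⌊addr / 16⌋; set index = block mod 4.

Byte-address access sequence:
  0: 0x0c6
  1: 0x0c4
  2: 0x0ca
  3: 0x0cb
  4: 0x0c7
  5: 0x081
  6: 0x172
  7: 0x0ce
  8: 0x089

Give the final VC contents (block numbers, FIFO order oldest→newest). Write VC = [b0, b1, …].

#0 0xc6→b12/s0 MISS; vc=[]
#1 0xc4→b12/s0 L1-HIT; vc=[]
#2 0xca→b12/s0 L1-HIT; vc=[]
#3 0xcb→b12/s0 L1-HIT; vc=[]
#4 0xc7→b12/s0 L1-HIT; vc=[]
#5 0x81→b8/s0 MISS; vc=[12]
#6 0x172→b23/s3 MISS; vc=[12]
#7 0xce→b12/s0 VC-HIT; vc=[8]
#8 0x89→b8/s0 VC-HIT; vc=[12]

VC = [12]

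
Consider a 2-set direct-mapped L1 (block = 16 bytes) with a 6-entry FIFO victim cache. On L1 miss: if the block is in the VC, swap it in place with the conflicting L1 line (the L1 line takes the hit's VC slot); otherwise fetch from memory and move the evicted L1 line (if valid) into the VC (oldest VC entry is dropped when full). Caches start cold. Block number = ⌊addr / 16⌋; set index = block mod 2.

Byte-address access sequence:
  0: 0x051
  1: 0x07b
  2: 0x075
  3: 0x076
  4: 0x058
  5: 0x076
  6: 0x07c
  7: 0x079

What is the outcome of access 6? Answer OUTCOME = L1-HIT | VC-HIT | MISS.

  [0] addr=0x51 blk=5 s=1: MISS | VC []
  [1] addr=0x7b blk=7 s=1: MISS | VC [5]
  [2] addr=0x75 blk=7 s=1: L1-HIT | VC [5]
  [3] addr=0x76 blk=7 s=1: L1-HIT | VC [5]
  [4] addr=0x58 blk=5 s=1: VC-HIT | VC [7]
  [5] addr=0x76 blk=7 s=1: VC-HIT | VC [5]
  [6] addr=0x7c blk=7 s=1: L1-HIT | VC [5]
  [7] addr=0x79 blk=7 s=1: L1-HIT | VC [5]

OUTCOME = L1-HIT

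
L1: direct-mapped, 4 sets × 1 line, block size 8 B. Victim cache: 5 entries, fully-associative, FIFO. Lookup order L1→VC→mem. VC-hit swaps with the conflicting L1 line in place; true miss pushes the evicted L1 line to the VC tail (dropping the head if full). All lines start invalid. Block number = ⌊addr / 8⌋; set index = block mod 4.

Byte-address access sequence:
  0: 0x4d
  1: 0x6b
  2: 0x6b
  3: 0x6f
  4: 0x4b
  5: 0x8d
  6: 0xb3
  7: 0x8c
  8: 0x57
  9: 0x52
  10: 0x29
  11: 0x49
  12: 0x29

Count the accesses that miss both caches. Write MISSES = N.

#0 0x4d→b9/s1 MISS; vc=[]
#1 0x6b→b13/s1 MISS; vc=[9]
#2 0x6b→b13/s1 L1-HIT; vc=[9]
#3 0x6f→b13/s1 L1-HIT; vc=[9]
#4 0x4b→b9/s1 VC-HIT; vc=[13]
#5 0x8d→b17/s1 MISS; vc=[13,9]
#6 0xb3→b22/s2 MISS; vc=[13,9]
#7 0x8c→b17/s1 L1-HIT; vc=[13,9]
#8 0x57→b10/s2 MISS; vc=[13,9,22]
#9 0x52→b10/s2 L1-HIT; vc=[13,9,22]
#10 0x29→b5/s1 MISS; vc=[13,9,22,17]
#11 0x49→b9/s1 VC-HIT; vc=[13,5,22,17]
#12 0x29→b5/s1 VC-HIT; vc=[13,9,22,17]

MISSES = 6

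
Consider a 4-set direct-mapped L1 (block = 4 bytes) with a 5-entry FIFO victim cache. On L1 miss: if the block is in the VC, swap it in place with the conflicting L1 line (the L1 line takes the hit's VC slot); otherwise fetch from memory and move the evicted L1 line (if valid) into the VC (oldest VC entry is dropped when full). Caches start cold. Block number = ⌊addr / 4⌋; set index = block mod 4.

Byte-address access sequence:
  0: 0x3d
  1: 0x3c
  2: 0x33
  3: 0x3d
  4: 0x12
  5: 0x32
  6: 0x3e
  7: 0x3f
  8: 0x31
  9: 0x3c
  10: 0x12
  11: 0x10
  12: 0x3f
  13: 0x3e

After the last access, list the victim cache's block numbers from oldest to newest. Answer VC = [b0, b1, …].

VC = [12]

  [0] addr=0x3d blk=15 s=3: MISS | VC []
  [1] addr=0x3c blk=15 s=3: L1-HIT | VC []
  [2] addr=0x33 blk=12 s=0: MISS | VC []
  [3] addr=0x3d blk=15 s=3: L1-HIT | VC []
  [4] addr=0x12 blk=4 s=0: MISS | VC [12]
  [5] addr=0x32 blk=12 s=0: VC-HIT | VC [4]
  [6] addr=0x3e blk=15 s=3: L1-HIT | VC [4]
  [7] addr=0x3f blk=15 s=3: L1-HIT | VC [4]
  [8] addr=0x31 blk=12 s=0: L1-HIT | VC [4]
  [9] addr=0x3c blk=15 s=3: L1-HIT | VC [4]
  [10] addr=0x12 blk=4 s=0: VC-HIT | VC [12]
  [11] addr=0x10 blk=4 s=0: L1-HIT | VC [12]
  [12] addr=0x3f blk=15 s=3: L1-HIT | VC [12]
  [13] addr=0x3e blk=15 s=3: L1-HIT | VC [12]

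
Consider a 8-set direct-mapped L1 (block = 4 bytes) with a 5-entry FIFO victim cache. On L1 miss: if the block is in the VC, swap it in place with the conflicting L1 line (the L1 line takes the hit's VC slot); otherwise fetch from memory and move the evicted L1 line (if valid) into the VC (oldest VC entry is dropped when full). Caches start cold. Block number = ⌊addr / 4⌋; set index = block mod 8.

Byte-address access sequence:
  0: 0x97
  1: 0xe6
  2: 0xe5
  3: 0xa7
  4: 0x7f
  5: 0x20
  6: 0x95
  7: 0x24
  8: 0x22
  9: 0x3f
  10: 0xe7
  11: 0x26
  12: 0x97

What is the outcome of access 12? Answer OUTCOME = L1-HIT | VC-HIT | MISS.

OUTCOME = L1-HIT

  [0] addr=0x97 blk=37 s=5: MISS | VC []
  [1] addr=0xe6 blk=57 s=1: MISS | VC []
  [2] addr=0xe5 blk=57 s=1: L1-HIT | VC []
  [3] addr=0xa7 blk=41 s=1: MISS | VC [57]
  [4] addr=0x7f blk=31 s=7: MISS | VC [57]
  [5] addr=0x20 blk=8 s=0: MISS | VC [57]
  [6] addr=0x95 blk=37 s=5: L1-HIT | VC [57]
  [7] addr=0x24 blk=9 s=1: MISS | VC [57, 41]
  [8] addr=0x22 blk=8 s=0: L1-HIT | VC [57, 41]
  [9] addr=0x3f blk=15 s=7: MISS | VC [57, 41, 31]
  [10] addr=0xe7 blk=57 s=1: VC-HIT | VC [9, 41, 31]
  [11] addr=0x26 blk=9 s=1: VC-HIT | VC [57, 41, 31]
  [12] addr=0x97 blk=37 s=5: L1-HIT | VC [57, 41, 31]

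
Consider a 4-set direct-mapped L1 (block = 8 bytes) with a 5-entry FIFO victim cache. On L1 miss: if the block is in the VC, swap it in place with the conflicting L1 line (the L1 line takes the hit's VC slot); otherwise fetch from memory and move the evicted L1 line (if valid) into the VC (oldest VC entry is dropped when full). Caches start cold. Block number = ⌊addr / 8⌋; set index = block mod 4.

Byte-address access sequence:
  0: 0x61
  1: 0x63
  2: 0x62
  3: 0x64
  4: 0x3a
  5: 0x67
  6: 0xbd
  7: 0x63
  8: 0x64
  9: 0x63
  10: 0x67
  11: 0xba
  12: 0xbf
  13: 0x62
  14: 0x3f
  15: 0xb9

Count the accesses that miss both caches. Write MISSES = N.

  [0] addr=0x61 blk=12 s=0: MISS | VC []
  [1] addr=0x63 blk=12 s=0: L1-HIT | VC []
  [2] addr=0x62 blk=12 s=0: L1-HIT | VC []
  [3] addr=0x64 blk=12 s=0: L1-HIT | VC []
  [4] addr=0x3a blk=7 s=3: MISS | VC []
  [5] addr=0x67 blk=12 s=0: L1-HIT | VC []
  [6] addr=0xbd blk=23 s=3: MISS | VC [7]
  [7] addr=0x63 blk=12 s=0: L1-HIT | VC [7]
  [8] addr=0x64 blk=12 s=0: L1-HIT | VC [7]
  [9] addr=0x63 blk=12 s=0: L1-HIT | VC [7]
  [10] addr=0x67 blk=12 s=0: L1-HIT | VC [7]
  [11] addr=0xba blk=23 s=3: L1-HIT | VC [7]
  [12] addr=0xbf blk=23 s=3: L1-HIT | VC [7]
  [13] addr=0x62 blk=12 s=0: L1-HIT | VC [7]
  [14] addr=0x3f blk=7 s=3: VC-HIT | VC [23]
  [15] addr=0xb9 blk=23 s=3: VC-HIT | VC [7]

MISSES = 3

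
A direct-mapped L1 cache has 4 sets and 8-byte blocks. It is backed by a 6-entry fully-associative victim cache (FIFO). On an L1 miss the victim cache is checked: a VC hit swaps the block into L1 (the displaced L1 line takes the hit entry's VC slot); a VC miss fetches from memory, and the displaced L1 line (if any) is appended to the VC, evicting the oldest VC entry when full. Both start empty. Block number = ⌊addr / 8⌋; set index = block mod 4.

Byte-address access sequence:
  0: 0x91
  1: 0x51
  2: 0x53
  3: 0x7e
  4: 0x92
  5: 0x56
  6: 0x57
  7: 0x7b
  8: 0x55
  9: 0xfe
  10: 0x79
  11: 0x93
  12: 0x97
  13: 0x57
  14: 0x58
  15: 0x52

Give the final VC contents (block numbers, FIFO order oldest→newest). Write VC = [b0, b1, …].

VC = [18, 31, 15]

#0 0x91→b18/s2 MISS; vc=[]
#1 0x51→b10/s2 MISS; vc=[18]
#2 0x53→b10/s2 L1-HIT; vc=[18]
#3 0x7e→b15/s3 MISS; vc=[18]
#4 0x92→b18/s2 VC-HIT; vc=[10]
#5 0x56→b10/s2 VC-HIT; vc=[18]
#6 0x57→b10/s2 L1-HIT; vc=[18]
#7 0x7b→b15/s3 L1-HIT; vc=[18]
#8 0x55→b10/s2 L1-HIT; vc=[18]
#9 0xfe→b31/s3 MISS; vc=[18,15]
#10 0x79→b15/s3 VC-HIT; vc=[18,31]
#11 0x93→b18/s2 VC-HIT; vc=[10,31]
#12 0x97→b18/s2 L1-HIT; vc=[10,31]
#13 0x57→b10/s2 VC-HIT; vc=[18,31]
#14 0x58→b11/s3 MISS; vc=[18,31,15]
#15 0x52→b10/s2 L1-HIT; vc=[18,31,15]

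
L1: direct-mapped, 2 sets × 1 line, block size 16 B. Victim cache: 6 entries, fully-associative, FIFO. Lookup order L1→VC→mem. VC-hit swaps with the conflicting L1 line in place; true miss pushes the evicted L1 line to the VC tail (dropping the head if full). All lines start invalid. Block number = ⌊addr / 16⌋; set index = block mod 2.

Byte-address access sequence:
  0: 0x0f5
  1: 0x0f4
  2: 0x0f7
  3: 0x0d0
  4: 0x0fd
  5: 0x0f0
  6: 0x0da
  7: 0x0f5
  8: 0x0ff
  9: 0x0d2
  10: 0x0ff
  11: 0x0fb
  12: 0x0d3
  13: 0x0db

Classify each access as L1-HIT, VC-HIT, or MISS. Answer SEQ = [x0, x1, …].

0: 0xf5 (blk 15, set 1) → MISS  vc=[]
1: 0xf4 (blk 15, set 1) → L1-HIT  vc=[]
2: 0xf7 (blk 15, set 1) → L1-HIT  vc=[]
3: 0xd0 (blk 13, set 1) → MISS  vc=[15]
4: 0xfd (blk 15, set 1) → VC-HIT  vc=[13]
5: 0xf0 (blk 15, set 1) → L1-HIT  vc=[13]
6: 0xda (blk 13, set 1) → VC-HIT  vc=[15]
7: 0xf5 (blk 15, set 1) → VC-HIT  vc=[13]
8: 0xff (blk 15, set 1) → L1-HIT  vc=[13]
9: 0xd2 (blk 13, set 1) → VC-HIT  vc=[15]
10: 0xff (blk 15, set 1) → VC-HIT  vc=[13]
11: 0xfb (blk 15, set 1) → L1-HIT  vc=[13]
12: 0xd3 (blk 13, set 1) → VC-HIT  vc=[15]
13: 0xdb (blk 13, set 1) → L1-HIT  vc=[15]

SEQ = [MISS, L1-HIT, L1-HIT, MISS, VC-HIT, L1-HIT, VC-HIT, VC-HIT, L1-HIT, VC-HIT, VC-HIT, L1-HIT, VC-HIT, L1-HIT]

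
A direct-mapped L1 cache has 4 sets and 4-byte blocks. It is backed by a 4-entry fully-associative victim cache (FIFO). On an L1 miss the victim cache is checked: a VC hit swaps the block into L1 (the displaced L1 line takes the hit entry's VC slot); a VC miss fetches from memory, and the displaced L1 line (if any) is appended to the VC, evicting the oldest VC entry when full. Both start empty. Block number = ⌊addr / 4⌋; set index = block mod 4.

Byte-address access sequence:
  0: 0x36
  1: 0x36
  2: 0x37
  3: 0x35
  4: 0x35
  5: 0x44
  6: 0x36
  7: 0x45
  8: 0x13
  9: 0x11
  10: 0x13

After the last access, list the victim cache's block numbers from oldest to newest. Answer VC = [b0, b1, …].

VC = [13]

  [0] addr=0x36 blk=13 s=1: MISS | VC []
  [1] addr=0x36 blk=13 s=1: L1-HIT | VC []
  [2] addr=0x37 blk=13 s=1: L1-HIT | VC []
  [3] addr=0x35 blk=13 s=1: L1-HIT | VC []
  [4] addr=0x35 blk=13 s=1: L1-HIT | VC []
  [5] addr=0x44 blk=17 s=1: MISS | VC [13]
  [6] addr=0x36 blk=13 s=1: VC-HIT | VC [17]
  [7] addr=0x45 blk=17 s=1: VC-HIT | VC [13]
  [8] addr=0x13 blk=4 s=0: MISS | VC [13]
  [9] addr=0x11 blk=4 s=0: L1-HIT | VC [13]
  [10] addr=0x13 blk=4 s=0: L1-HIT | VC [13]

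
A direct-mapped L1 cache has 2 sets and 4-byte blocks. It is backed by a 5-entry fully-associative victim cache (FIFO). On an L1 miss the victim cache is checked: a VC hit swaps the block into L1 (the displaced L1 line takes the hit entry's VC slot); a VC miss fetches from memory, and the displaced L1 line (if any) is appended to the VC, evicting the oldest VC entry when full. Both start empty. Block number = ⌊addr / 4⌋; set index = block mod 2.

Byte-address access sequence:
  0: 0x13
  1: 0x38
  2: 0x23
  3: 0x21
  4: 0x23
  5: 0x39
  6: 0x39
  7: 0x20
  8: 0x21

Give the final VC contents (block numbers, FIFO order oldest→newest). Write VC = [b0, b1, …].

  [0] addr=0x13 blk=4 s=0: MISS | VC []
  [1] addr=0x38 blk=14 s=0: MISS | VC [4]
  [2] addr=0x23 blk=8 s=0: MISS | VC [4, 14]
  [3] addr=0x21 blk=8 s=0: L1-HIT | VC [4, 14]
  [4] addr=0x23 blk=8 s=0: L1-HIT | VC [4, 14]
  [5] addr=0x39 blk=14 s=0: VC-HIT | VC [4, 8]
  [6] addr=0x39 blk=14 s=0: L1-HIT | VC [4, 8]
  [7] addr=0x20 blk=8 s=0: VC-HIT | VC [4, 14]
  [8] addr=0x21 blk=8 s=0: L1-HIT | VC [4, 14]

VC = [4, 14]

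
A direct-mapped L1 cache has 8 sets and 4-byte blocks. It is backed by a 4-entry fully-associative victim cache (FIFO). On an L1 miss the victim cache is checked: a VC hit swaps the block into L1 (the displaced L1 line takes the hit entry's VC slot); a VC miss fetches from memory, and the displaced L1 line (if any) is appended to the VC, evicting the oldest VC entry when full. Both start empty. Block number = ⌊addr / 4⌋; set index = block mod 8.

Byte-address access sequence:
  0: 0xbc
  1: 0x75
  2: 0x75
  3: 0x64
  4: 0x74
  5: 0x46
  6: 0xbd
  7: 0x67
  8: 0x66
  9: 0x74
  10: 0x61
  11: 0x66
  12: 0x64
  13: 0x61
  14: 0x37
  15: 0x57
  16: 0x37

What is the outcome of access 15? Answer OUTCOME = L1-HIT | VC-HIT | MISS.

#0 0xbc→b47/s7 MISS; vc=[]
#1 0x75→b29/s5 MISS; vc=[]
#2 0x75→b29/s5 L1-HIT; vc=[]
#3 0x64→b25/s1 MISS; vc=[]
#4 0x74→b29/s5 L1-HIT; vc=[]
#5 0x46→b17/s1 MISS; vc=[25]
#6 0xbd→b47/s7 L1-HIT; vc=[25]
#7 0x67→b25/s1 VC-HIT; vc=[17]
#8 0x66→b25/s1 L1-HIT; vc=[17]
#9 0x74→b29/s5 L1-HIT; vc=[17]
#10 0x61→b24/s0 MISS; vc=[17]
#11 0x66→b25/s1 L1-HIT; vc=[17]
#12 0x64→b25/s1 L1-HIT; vc=[17]
#13 0x61→b24/s0 L1-HIT; vc=[17]
#14 0x37→b13/s5 MISS; vc=[17,29]
#15 0x57→b21/s5 MISS; vc=[17,29,13]
#16 0x37→b13/s5 VC-HIT; vc=[17,29,21]

OUTCOME = MISS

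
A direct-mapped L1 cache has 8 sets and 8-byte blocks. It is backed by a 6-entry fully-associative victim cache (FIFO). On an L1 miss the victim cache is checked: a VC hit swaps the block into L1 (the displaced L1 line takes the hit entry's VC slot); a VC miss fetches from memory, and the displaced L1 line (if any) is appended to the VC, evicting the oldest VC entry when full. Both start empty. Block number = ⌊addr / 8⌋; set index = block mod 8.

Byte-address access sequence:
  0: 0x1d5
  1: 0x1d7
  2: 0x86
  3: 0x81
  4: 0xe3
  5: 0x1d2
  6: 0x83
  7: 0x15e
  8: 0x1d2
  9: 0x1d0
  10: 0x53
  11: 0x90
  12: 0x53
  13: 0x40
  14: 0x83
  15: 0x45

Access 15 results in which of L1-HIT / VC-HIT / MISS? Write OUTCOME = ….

0: 0x1d5 (blk 58, set 2) → MISS  vc=[]
1: 0x1d7 (blk 58, set 2) → L1-HIT  vc=[]
2: 0x86 (blk 16, set 0) → MISS  vc=[]
3: 0x81 (blk 16, set 0) → L1-HIT  vc=[]
4: 0xe3 (blk 28, set 4) → MISS  vc=[]
5: 0x1d2 (blk 58, set 2) → L1-HIT  vc=[]
6: 0x83 (blk 16, set 0) → L1-HIT  vc=[]
7: 0x15e (blk 43, set 3) → MISS  vc=[]
8: 0x1d2 (blk 58, set 2) → L1-HIT  vc=[]
9: 0x1d0 (blk 58, set 2) → L1-HIT  vc=[]
10: 0x53 (blk 10, set 2) → MISS  vc=[58]
11: 0x90 (blk 18, set 2) → MISS  vc=[58, 10]
12: 0x53 (blk 10, set 2) → VC-HIT  vc=[58, 18]
13: 0x40 (blk 8, set 0) → MISS  vc=[58, 18, 16]
14: 0x83 (blk 16, set 0) → VC-HIT  vc=[58, 18, 8]
15: 0x45 (blk 8, set 0) → VC-HIT  vc=[58, 18, 16]

OUTCOME = VC-HIT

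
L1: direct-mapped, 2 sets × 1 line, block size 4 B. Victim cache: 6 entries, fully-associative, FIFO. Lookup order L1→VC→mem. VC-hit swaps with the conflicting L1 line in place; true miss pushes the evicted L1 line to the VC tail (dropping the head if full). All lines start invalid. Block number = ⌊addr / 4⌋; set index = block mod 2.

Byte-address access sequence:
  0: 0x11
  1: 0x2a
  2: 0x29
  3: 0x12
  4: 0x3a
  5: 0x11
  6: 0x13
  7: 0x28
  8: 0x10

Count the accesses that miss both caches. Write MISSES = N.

  [0] addr=0x11 blk=4 s=0: MISS | VC []
  [1] addr=0x2a blk=10 s=0: MISS | VC [4]
  [2] addr=0x29 blk=10 s=0: L1-HIT | VC [4]
  [3] addr=0x12 blk=4 s=0: VC-HIT | VC [10]
  [4] addr=0x3a blk=14 s=0: MISS | VC [10, 4]
  [5] addr=0x11 blk=4 s=0: VC-HIT | VC [10, 14]
  [6] addr=0x13 blk=4 s=0: L1-HIT | VC [10, 14]
  [7] addr=0x28 blk=10 s=0: VC-HIT | VC [4, 14]
  [8] addr=0x10 blk=4 s=0: VC-HIT | VC [10, 14]

MISSES = 3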